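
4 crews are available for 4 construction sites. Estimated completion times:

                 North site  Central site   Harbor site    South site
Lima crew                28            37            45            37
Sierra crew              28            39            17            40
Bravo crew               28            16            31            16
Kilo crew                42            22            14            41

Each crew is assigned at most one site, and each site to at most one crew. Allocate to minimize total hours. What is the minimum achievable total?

Minimum total: 83 hours

This is a one-to-one assignment (minimum-cost bipartite matching).
Optimal: Lima crew→North site (28 hours), Sierra crew→Harbor site (17 hours), Bravo crew→South site (16 hours), Kilo crew→Central site (22 hours) — total 28+17+16+22 = 83 hours.
Min-entry greedy (repeatedly take the single cheapest remaining cell) gives 98 hours, worse by 15.
Swapping Sierra crew↔Bravo crew (Sierra crew→South site 40 hours, Bravo crew→Harbor site 31 hours) adds 38.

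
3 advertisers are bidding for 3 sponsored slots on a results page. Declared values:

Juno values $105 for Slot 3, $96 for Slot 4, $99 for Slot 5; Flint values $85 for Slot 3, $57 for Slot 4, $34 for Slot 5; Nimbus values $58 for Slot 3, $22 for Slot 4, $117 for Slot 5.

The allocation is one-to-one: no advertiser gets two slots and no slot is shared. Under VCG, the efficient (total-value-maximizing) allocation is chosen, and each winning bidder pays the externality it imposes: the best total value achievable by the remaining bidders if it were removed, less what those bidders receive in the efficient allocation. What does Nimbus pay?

Nimbus pays $3.

Efficient allocation: Juno→Slot 4 ($96), Flint→Slot 3 ($85), Nimbus→Slot 5 ($117); total welfare W = $298.
Nimbus receives Slot 5 at value $117, so the others get W − 117 = $181.
Without Nimbus: best allocation of the remaining 2 bidders over all 3 slots is Juno→Slot 5 ($99), Flint→Slot 3 ($85), total $184.
VCG payment = (others' best without Nimbus) − (others' welfare with Nimbus) = 184 − 181 = $3.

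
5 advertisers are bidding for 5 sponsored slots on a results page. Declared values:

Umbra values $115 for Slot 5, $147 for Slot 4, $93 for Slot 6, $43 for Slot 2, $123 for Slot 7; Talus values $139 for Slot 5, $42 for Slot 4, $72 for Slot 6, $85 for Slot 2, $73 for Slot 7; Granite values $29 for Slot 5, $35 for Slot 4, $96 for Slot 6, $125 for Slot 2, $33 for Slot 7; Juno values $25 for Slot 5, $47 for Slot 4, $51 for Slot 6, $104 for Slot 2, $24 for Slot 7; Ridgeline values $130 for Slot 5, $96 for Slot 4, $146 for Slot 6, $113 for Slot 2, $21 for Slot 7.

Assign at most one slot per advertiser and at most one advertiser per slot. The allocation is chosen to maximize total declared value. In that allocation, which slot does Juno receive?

This is a one-to-one assignment (maximum-weight bipartite matching).
Optimal: Umbra→Slot 4 ($147), Talus→Slot 5 ($139), Granite→Slot 2 ($125), Juno→Slot 7 ($24), Ridgeline→Slot 6 ($146) — total 147+139+125+24+146 = $581.
Row-greedy (each advertiser in turn takes its best remaining slot) gives $483, worse by 98.
Next-best assignment: Umbra→Slot 7, Talus→Slot 5, Granite→Slot 2, Juno→Slot 4, Ridgeline→Slot 6 = $580.
Swapping Granite↔Umbra (Granite→Slot 4 $35, Umbra→Slot 2 $43) loses 194.
Every other assignment is strictly worse.
Juno's own top slot is Slot 2 ($104), but forcing Juno→Slot 2 and reassigning the rest optimally gives only $569 — worse by 12.

Juno receives Slot 7.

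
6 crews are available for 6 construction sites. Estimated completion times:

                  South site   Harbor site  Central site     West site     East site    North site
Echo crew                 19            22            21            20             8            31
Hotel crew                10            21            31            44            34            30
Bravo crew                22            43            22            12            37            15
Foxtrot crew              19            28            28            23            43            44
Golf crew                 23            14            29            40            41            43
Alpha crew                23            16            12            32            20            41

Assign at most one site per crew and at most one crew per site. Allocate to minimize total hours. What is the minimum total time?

This is a one-to-one assignment (minimum-cost bipartite matching).
Optimal: Echo crew→East site (8 hours), Hotel crew→South site (10 hours), Bravo crew→North site (15 hours), Foxtrot crew→West site (23 hours), Golf crew→Harbor site (14 hours), Alpha crew→Central site (12 hours) — total 8+10+15+23+14+12 = 82 hours.
Column-greedy (each site in turn goes to its cheapest remaining crew) gives 100 hours, worse by 18.

Min total: 82 hours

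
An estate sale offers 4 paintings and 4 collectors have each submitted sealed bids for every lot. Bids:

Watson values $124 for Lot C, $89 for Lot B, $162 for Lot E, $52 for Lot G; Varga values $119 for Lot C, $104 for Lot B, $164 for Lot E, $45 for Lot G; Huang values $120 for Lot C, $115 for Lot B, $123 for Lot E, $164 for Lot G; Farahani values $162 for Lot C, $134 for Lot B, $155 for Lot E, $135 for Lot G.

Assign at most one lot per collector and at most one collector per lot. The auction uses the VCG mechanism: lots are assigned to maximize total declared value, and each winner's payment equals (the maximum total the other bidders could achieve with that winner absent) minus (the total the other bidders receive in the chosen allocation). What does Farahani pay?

Farahani pays $22.

Efficient allocation: Watson→Lot E ($162), Varga→Lot B ($104), Huang→Lot G ($164), Farahani→Lot C ($162); total welfare W = $592.
Farahani receives Lot C at value $162, so the others get W − 162 = $430.
Without Farahani: best allocation of the remaining 3 bidders over all 4 lots is Watson→Lot C ($124), Varga→Lot E ($164), Huang→Lot G ($164), total $452.
VCG payment = (others' best without Farahani) − (others' welfare with Farahani) = 452 − 430 = $22.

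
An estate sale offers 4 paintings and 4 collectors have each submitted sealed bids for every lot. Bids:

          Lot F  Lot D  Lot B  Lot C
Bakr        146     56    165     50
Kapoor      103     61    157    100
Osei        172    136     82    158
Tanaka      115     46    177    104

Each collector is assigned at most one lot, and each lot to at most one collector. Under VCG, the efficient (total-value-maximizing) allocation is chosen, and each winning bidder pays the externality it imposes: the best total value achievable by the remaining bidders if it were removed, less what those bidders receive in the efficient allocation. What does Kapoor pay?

Efficient allocation: Bakr→Lot F ($146), Kapoor→Lot C ($100), Osei→Lot D ($136), Tanaka→Lot B ($177); total welfare W = $559.
Kapoor receives Lot C at value $100, so the others get W − 100 = $459.
Without Kapoor: best allocation of the remaining 3 bidders over all 4 lots is Bakr→Lot F ($146), Osei→Lot C ($158), Tanaka→Lot B ($177), total $481.
VCG payment = (others' best without Kapoor) − (others' welfare with Kapoor) = 481 − 459 = $22.

Kapoor pays $22.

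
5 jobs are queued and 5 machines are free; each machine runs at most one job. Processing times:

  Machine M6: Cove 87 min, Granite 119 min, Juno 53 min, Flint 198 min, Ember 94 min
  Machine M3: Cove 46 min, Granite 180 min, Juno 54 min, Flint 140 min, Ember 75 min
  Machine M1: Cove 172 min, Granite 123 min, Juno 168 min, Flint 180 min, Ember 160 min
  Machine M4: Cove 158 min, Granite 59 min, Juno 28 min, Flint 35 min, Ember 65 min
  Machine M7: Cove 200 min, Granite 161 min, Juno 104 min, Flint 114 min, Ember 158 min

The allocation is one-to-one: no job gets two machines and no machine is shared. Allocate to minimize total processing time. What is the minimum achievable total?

Min total: 401 min

This is a one-to-one assignment (minimum-cost bipartite matching).
Optimal: Cove→Machine M3 (46 min), Granite→Machine M1 (123 min), Juno→Machine M6 (53 min), Flint→Machine M7 (114 min), Ember→Machine M4 (65 min) — total 46+123+53+114+65 = 401 min.
Row-greedy (each job in turn takes its cheapest remaining machine) gives 432 min, worse by 31.
Every other assignment is strictly worse.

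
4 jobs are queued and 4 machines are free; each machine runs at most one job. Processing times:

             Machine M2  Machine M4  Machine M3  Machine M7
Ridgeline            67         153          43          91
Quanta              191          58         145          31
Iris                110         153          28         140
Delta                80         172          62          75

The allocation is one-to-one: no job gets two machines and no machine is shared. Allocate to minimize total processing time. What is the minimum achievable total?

Min total: 228 min

Optimal: Ridgeline→Machine M2 (67 min), Quanta→Machine M4 (58 min), Iris→Machine M3 (28 min), Delta→Machine M7 (75 min) — total 67+58+28+75 = 228 min.
Row-greedy (each job in turn takes its cheapest remaining machine) gives 356 min, worse by 128.
Next-best assignment: Ridgeline→Machine M7, Quanta→Machine M4, Iris→Machine M3, Delta→Machine M2 = 257 min.
Swapping Ridgeline↔Iris (Ridgeline→Machine M3 43 min, Iris→Machine M2 110 min) adds 58.
Checked against all permutations: 228 min is optimal.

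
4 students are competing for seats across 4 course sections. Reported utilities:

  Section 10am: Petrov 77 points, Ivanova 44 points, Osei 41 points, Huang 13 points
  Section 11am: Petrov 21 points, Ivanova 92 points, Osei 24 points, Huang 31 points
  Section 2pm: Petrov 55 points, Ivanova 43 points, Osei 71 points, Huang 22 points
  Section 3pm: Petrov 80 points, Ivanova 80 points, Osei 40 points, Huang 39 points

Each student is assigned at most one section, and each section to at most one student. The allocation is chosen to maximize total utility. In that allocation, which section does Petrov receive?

Petrov receives Section 10am.

Optimal: Petrov→Section 10am (77 points), Ivanova→Section 11am (92 points), Osei→Section 2pm (71 points), Huang→Section 3pm (39 points) — total 77+92+71+39 = 279 points.
Swapping Petrov↔Osei (Petrov→Section 2pm 55 points, Osei→Section 10am 41 points) loses 52.
Petrov's own top section is Section 3pm (80 points), but forcing Petrov→Section 3pm and reassigning the rest optimally gives only 256 points — worse by 23.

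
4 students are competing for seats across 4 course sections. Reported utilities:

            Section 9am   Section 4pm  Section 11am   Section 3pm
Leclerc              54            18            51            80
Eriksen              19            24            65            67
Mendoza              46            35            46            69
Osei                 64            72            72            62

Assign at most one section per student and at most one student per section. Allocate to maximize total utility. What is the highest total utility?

Maximum total: 263 points

Optimal: Leclerc→Section 3pm (80 points), Eriksen→Section 11am (65 points), Mendoza→Section 9am (46 points), Osei→Section 4pm (72 points) — total 80+65+46+72 = 263 points.
Column-greedy (each section in turn goes to its best remaining student) gives 244 points, worse by 19.
Next-best assignment: Leclerc→Section 9am, Eriksen→Section 11am, Mendoza→Section 3pm, Osei→Section 4pm = 260 points.
Every other assignment is strictly worse.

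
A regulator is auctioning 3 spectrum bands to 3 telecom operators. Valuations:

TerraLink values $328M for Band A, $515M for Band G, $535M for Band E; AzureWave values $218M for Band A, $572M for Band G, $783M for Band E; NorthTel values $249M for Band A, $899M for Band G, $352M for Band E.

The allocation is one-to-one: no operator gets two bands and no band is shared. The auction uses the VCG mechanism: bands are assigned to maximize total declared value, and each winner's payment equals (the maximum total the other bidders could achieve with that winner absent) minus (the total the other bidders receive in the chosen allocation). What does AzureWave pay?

Efficient allocation: TerraLink→Band A ($328M), AzureWave→Band E ($783M), NorthTel→Band G ($899M); total welfare W = $2010M.
AzureWave receives Band E at value $783M, so the others get W − 783 = $1227M.
Without AzureWave: best allocation of the remaining 2 bidders over all 3 bands is TerraLink→Band E ($535M), NorthTel→Band G ($899M), total $1434M.
VCG payment = (others' best without AzureWave) − (others' welfare with AzureWave) = 1434 − 1227 = $207M.

AzureWave pays $207M.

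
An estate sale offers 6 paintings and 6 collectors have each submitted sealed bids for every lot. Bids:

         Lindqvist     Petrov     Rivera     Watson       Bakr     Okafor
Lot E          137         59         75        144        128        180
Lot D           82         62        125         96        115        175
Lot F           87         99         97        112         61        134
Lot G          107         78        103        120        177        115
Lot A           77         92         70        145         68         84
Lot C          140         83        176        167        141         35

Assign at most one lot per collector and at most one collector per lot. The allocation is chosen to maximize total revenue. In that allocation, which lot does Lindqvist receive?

Optimal: Lindqvist→Lot E ($137), Petrov→Lot F ($99), Rivera→Lot C ($176), Watson→Lot A ($145), Bakr→Lot G ($177), Okafor→Lot D ($175) — total 137+99+176+145+177+175 = $909.
Max-entry greedy (repeatedly take the single best remaining cell) gives $859, worse by 50.
Next-best assignment: Lindqvist→Lot E, Petrov→Lot A, Rivera→Lot C, Watson→Lot F, Bakr→Lot G, Okafor→Lot D = $869.
No other one-to-one assignment exceeds $909.
Lindqvist's own top lot is Lot C ($140), but forcing Lindqvist→Lot C and reassigning the rest optimally gives only $866 — worse by 43.

Lindqvist receives Lot E.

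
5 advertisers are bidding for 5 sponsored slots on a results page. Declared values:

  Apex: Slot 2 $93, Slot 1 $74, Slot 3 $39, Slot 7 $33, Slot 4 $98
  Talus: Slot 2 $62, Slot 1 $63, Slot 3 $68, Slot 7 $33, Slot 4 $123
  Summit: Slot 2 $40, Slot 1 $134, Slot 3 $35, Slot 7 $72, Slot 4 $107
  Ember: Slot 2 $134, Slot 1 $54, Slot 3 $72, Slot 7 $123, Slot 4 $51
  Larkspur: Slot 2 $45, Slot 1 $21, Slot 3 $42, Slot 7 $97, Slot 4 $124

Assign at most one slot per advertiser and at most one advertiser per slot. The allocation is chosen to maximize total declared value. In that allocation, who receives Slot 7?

Ember receives Slot 7.

Optimal: Apex→Slot 2 ($93), Talus→Slot 3 ($68), Summit→Slot 1 ($134), Ember→Slot 7 ($123), Larkspur→Slot 4 ($124) — total 93+68+134+123+124 = $542.
Row-greedy (each advertiser in turn takes its best remaining slot) gives $531, worse by 11.
Next-best assignment: Apex→Slot 4, Talus→Slot 3, Summit→Slot 1, Ember→Slot 2, Larkspur→Slot 7 = $531.
Swapping Talus↔Apex (Talus→Slot 2 $62, Apex→Slot 3 $39) loses 60.
Ember's own top slot is Slot 2 ($134), but forcing Ember→Slot 2 and reassigning the rest optimally gives only $531 — worse by 11.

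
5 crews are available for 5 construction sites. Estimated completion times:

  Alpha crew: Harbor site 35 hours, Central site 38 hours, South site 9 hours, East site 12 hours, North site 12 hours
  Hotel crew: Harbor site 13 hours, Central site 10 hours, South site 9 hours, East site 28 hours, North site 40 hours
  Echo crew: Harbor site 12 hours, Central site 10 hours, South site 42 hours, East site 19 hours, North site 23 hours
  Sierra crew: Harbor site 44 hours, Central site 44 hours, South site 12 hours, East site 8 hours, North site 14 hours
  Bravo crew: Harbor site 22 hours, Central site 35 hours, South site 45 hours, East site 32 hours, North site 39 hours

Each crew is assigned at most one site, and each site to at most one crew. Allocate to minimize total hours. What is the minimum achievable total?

Optimal: Alpha crew→North site (12 hours), Hotel crew→South site (9 hours), Echo crew→Central site (10 hours), Sierra crew→East site (8 hours), Bravo crew→Harbor site (22 hours) — total 12+9+10+8+22 = 61 hours.
Min-entry greedy (repeatedly take the single cheapest remaining cell) gives 78 hours, worse by 17.
Next-best assignment: Alpha crew→East site, Hotel crew→South site, Echo crew→Central site, Sierra crew→North site, Bravo crew→Harbor site = 67 hours.
No other one-to-one assignment undercuts 61 hours.

Min total: 61 hours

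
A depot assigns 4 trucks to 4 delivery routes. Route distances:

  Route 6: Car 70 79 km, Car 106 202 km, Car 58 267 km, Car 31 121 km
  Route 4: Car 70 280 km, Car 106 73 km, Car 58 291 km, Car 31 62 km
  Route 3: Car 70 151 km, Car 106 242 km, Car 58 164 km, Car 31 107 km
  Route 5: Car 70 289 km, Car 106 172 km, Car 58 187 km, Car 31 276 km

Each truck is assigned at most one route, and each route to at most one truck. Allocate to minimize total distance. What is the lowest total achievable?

Treat this as an assignment problem: match each truck to one route.
Optimal: Car 70→Route 6 (79 km), Car 106→Route 4 (73 km), Car 58→Route 5 (187 km), Car 31→Route 3 (107 km) — total 79+73+187+107 = 446 km.
Column-greedy (each route in turn goes to its cheapest remaining truck) gives 477 km, worse by 31.
Next-best assignment: Car 70→Route 6, Car 106→Route 5, Car 58→Route 3, Car 31→Route 4 = 477 km.
Swapping Car 58↔Car 31 (Car 58→Route 3 164 km, Car 31→Route 5 276 km) adds 146.
Checked against all permutations: 446 km is optimal.

Min total: 446 km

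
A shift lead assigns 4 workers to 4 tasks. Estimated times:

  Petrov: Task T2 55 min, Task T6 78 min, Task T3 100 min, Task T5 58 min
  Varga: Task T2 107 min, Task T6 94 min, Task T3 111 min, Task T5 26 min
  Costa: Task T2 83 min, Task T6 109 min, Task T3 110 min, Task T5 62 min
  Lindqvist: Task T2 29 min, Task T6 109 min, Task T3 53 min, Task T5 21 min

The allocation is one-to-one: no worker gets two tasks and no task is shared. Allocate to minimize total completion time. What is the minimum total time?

Min total: 240 min

Optimal: Petrov→Task T6 (78 min), Varga→Task T5 (26 min), Costa→Task T2 (83 min), Lindqvist→Task T3 (53 min) — total 78+26+83+53 = 240 min.
Min-entry greedy (repeatedly take the single cheapest remaining cell) gives 280 min, worse by 40.
Next-best assignment: Petrov→Task T2, Varga→Task T5, Costa→Task T6, Lindqvist→Task T3 = 243 min.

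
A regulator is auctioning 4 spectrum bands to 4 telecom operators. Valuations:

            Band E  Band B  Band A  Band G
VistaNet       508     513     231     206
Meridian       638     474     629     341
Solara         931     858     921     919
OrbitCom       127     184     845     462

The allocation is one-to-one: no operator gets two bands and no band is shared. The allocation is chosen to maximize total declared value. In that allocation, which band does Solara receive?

Optimal: VistaNet→Band B ($513M), Meridian→Band E ($638M), Solara→Band G ($919M), OrbitCom→Band A ($845M) — total 513+638+919+845 = $2915M.
Solara's own top band is Band E ($931M), but forcing Solara→Band E and reassigning the rest optimally gives only $2630M — worse by 285.

Solara receives Band G.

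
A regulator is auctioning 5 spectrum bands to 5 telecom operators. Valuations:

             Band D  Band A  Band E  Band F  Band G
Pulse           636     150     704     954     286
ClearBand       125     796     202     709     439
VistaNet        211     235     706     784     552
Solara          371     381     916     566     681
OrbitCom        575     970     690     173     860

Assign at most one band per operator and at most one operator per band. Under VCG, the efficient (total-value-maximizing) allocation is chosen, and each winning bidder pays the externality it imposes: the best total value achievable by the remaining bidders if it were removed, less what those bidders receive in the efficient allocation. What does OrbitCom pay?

Efficient allocation: Pulse→Band D ($636M), ClearBand→Band A ($796M), VistaNet→Band F ($784M), Solara→Band E ($916M), OrbitCom→Band G ($860M); total welfare W = $3992M.
OrbitCom receives Band G at value $860M, so the others get W − 860 = $3132M.
Without OrbitCom: best allocation of the remaining 4 bidders over all 5 bands is Pulse→Band F ($954M), ClearBand→Band A ($796M), VistaNet→Band G ($552M), Solara→Band E ($916M), total $3218M.
VCG payment = (others' best without OrbitCom) − (others' welfare with OrbitCom) = 3218 − 3132 = $86M.

OrbitCom pays $86M.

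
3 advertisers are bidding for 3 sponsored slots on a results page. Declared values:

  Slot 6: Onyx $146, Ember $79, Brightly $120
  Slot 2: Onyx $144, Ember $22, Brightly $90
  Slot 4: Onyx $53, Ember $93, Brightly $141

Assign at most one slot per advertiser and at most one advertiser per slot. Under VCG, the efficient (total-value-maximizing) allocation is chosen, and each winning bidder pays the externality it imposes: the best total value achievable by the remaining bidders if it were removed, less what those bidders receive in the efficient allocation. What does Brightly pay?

Brightly pays $16.

Efficient allocation: Onyx→Slot 2 ($144), Ember→Slot 6 ($79), Brightly→Slot 4 ($141); total welfare W = $364.
Brightly receives Slot 4 at value $141, so the others get W − 141 = $223.
Without Brightly: best allocation of the remaining 2 bidders over all 3 slots is Onyx→Slot 6 ($146), Ember→Slot 4 ($93), total $239.
VCG payment = (others' best without Brightly) − (others' welfare with Brightly) = 239 − 223 = $16.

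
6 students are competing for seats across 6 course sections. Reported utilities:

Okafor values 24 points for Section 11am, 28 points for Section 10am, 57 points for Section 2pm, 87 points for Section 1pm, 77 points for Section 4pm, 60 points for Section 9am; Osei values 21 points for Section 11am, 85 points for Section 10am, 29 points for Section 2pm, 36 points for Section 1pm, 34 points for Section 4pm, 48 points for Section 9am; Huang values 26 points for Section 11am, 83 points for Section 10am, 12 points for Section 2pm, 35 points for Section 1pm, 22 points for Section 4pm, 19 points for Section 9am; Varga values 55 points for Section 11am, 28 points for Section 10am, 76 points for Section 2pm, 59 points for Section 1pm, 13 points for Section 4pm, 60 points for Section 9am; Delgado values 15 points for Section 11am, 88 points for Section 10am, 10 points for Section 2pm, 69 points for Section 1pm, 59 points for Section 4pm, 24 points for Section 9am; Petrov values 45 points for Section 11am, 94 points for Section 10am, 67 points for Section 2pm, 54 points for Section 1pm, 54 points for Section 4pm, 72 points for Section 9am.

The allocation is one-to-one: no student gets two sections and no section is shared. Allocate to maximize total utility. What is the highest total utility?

Max total: 405 points

Optimal: Okafor→Section 1pm (87 points), Osei→Section 10am (85 points), Huang→Section 11am (26 points), Varga→Section 2pm (76 points), Delgado→Section 4pm (59 points), Petrov→Section 9am (72 points) — total 87+85+26+76+59+72 = 405 points.
Max-entry greedy (repeatedly take the single best remaining cell) gives 390 points, worse by 15.
Checked against all permutations: 405 points is optimal.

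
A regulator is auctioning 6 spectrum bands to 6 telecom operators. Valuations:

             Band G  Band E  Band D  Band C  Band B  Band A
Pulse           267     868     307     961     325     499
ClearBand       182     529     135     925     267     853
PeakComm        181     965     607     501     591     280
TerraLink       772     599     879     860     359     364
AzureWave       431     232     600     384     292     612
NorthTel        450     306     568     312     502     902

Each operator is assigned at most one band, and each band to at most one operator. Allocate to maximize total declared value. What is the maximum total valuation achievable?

Maximum total: $4658M

Optimal: Pulse→Band E ($868M), ClearBand→Band C ($925M), PeakComm→Band B ($591M), TerraLink→Band G ($772M), AzureWave→Band D ($600M), NorthTel→Band A ($902M) — total 868+925+591+772+600+902 = $4658M.
Column-greedy (each band in turn goes to its best remaining operator) gives $4653M, worse by 5.
No other one-to-one assignment exceeds $4658M.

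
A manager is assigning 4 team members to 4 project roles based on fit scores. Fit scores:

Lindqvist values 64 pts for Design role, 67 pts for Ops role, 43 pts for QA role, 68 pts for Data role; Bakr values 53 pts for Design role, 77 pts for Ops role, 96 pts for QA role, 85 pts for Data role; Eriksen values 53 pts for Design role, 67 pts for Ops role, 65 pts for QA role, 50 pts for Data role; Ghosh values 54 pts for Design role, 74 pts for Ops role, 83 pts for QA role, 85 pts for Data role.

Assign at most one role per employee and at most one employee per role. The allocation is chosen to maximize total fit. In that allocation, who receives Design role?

Optimal: Lindqvist→Design role (64 pts), Bakr→QA role (96 pts), Eriksen→Ops role (67 pts), Ghosh→Data role (85 pts) — total 64+96+67+85 = 312 pts.
Row-greedy (each employee in turn takes its best remaining role) gives 285 pts, worse by 27.
Next-best assignment: Lindqvist→Ops role, Bakr→QA role, Eriksen→Design role, Ghosh→Data role = 301 pts.
Lindqvist's own top role is Data role (68 pts), but forcing Lindqvist→Data role and reassigning the rest optimally gives only 291 pts — worse by 21.

Lindqvist receives Design role.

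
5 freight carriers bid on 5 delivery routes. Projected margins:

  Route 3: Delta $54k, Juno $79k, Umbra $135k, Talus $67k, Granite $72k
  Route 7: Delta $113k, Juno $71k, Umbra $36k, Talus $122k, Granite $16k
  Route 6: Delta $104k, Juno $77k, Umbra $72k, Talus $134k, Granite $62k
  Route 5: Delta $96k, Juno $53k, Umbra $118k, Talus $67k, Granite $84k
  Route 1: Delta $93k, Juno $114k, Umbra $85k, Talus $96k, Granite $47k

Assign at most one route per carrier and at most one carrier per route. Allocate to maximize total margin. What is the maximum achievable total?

Optimal: Delta→Route 7 ($113k), Juno→Route 1 ($114k), Umbra→Route 3 ($135k), Talus→Route 6 ($134k), Granite→Route 5 ($84k) — total 113+114+135+134+84 = $580k.
Column-greedy (each route in turn goes to its best remaining carrier) gives $559k, worse by 21.
Every other assignment is strictly worse.

Maximum total: $580k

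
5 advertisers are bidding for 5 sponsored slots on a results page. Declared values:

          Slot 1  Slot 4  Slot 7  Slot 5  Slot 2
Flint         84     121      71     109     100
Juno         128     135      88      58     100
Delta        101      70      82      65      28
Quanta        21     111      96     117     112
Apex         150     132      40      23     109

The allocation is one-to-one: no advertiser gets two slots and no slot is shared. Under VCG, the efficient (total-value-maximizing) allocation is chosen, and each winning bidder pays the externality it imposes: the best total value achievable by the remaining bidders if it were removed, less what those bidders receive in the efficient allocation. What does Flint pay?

Efficient allocation: Flint→Slot 5 ($109), Juno→Slot 4 ($135), Delta→Slot 7 ($82), Quanta→Slot 2 ($112), Apex→Slot 1 ($150); total welfare W = $588.
Flint receives Slot 5 at value $109, so the others get W − 109 = $479.
Without Flint: best allocation of the remaining 4 bidders over all 5 slots is Juno→Slot 4 ($135), Delta→Slot 7 ($82), Quanta→Slot 5 ($117), Apex→Slot 1 ($150), total $484.
VCG payment = (others' best without Flint) − (others' welfare with Flint) = 484 − 479 = $5.

Flint pays $5.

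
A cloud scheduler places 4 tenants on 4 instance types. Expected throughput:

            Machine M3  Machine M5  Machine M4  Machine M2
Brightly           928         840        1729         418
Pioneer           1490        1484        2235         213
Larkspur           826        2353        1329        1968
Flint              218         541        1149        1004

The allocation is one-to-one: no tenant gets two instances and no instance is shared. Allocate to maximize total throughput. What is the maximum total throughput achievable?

This is the linear assignment problem.
Optimal: Brightly→Machine M4 (1729 ops/s), Pioneer→Machine M3 (1490 ops/s), Larkspur→Machine M5 (2353 ops/s), Flint→Machine M2 (1004 ops/s) — total 1729+1490+2353+1004 = 6576 ops/s.
Max-entry greedy (repeatedly take the single best remaining cell) gives 6520 ops/s, worse by 56.
Next-best assignment: Brightly→Machine M3, Pioneer→Machine M4, Larkspur→Machine M5, Flint→Machine M2 = 6520 ops/s.
Swapping Flint↔Brightly (Flint→Machine M4 1149 ops/s, Brightly→Machine M2 418 ops/s) loses 1166.

Max total: 6576 ops/s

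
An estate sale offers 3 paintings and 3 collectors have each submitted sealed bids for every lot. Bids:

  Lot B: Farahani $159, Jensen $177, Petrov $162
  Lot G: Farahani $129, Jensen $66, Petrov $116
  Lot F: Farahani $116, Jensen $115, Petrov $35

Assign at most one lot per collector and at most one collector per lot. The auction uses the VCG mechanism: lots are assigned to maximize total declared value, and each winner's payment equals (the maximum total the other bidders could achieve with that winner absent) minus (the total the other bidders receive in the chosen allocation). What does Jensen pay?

Jensen pays $59.

Efficient allocation: Farahani→Lot F ($116), Jensen→Lot B ($177), Petrov→Lot G ($116); total welfare W = $409.
Jensen receives Lot B at value $177, so the others get W − 177 = $232.
Without Jensen: best allocation of the remaining 2 bidders over all 3 lots is Farahani→Lot G ($129), Petrov→Lot B ($162), total $291.
VCG payment = (others' best without Jensen) − (others' welfare with Jensen) = 291 − 232 = $59.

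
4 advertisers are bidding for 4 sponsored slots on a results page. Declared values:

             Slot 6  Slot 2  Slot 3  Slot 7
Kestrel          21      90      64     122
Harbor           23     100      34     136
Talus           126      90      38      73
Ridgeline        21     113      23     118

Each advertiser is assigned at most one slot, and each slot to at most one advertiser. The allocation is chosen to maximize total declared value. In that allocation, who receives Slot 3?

Kestrel receives Slot 3.

Treat this as an assignment problem: match each advertiser to one slot.
Optimal: Kestrel→Slot 3 ($64), Harbor→Slot 7 ($136), Talus→Slot 6 ($126), Ridgeline→Slot 2 ($113) — total 64+136+126+113 = $439.
Row-greedy (each advertiser in turn takes its best remaining slot) gives $371, worse by 68.
Every other assignment is strictly worse.
Kestrel's own top slot is Slot 7 ($122), but forcing Kestrel→Slot 7 and reassigning the rest optimally gives only $395 — worse by 44.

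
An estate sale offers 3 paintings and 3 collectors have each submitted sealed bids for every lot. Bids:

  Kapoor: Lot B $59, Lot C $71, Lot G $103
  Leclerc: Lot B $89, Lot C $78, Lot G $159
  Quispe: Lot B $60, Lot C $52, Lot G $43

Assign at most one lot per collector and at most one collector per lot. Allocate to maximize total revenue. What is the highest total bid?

Max total: $290

Optimal: Kapoor→Lot C ($71), Leclerc→Lot G ($159), Quispe→Lot B ($60) — total 71+159+60 = $290.
Column-greedy (each lot in turn goes to its best remaining collector) gives $203, worse by 87.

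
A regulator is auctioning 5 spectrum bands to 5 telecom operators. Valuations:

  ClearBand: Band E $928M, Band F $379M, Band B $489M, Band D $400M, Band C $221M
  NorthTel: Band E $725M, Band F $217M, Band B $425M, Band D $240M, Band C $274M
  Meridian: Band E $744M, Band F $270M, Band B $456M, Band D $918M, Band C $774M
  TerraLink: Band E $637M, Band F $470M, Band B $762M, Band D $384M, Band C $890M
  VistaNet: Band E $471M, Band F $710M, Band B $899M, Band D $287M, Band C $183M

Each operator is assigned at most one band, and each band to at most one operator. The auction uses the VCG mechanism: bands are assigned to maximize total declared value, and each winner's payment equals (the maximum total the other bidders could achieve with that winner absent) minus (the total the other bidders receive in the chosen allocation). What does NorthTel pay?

Efficient allocation: ClearBand→Band E ($928M), NorthTel→Band B ($425M), Meridian→Band D ($918M), TerraLink→Band C ($890M), VistaNet→Band F ($710M); total welfare W = $3871M.
NorthTel receives Band B at value $425M, so the others get W − 425 = $3446M.
Without NorthTel: best allocation of the remaining 4 bidders over all 5 bands is ClearBand→Band E ($928M), Meridian→Band D ($918M), TerraLink→Band C ($890M), VistaNet→Band B ($899M), total $3635M.
VCG payment = (others' best without NorthTel) − (others' welfare with NorthTel) = 3635 − 3446 = $189M.

NorthTel pays $189M.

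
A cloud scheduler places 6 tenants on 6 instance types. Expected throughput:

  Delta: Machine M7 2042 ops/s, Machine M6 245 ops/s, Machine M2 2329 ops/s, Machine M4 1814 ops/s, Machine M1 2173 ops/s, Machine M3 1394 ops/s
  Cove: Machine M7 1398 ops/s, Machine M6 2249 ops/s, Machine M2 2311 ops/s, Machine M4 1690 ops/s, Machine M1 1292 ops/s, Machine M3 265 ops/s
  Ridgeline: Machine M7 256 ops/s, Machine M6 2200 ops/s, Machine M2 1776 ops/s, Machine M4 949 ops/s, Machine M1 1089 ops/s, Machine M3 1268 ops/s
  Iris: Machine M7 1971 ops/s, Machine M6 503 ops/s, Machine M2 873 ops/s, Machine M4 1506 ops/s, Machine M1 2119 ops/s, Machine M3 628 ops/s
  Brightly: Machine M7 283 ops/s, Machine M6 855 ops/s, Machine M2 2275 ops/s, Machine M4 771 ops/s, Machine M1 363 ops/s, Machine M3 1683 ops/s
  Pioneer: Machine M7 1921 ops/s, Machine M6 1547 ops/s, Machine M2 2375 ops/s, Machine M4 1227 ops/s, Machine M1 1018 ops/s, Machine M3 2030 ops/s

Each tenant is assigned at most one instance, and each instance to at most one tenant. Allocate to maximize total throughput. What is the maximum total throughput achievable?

Maximum total: 12356 ops/s

Optimal: Delta→Machine M7 (2042 ops/s), Cove→Machine M4 (1690 ops/s), Ridgeline→Machine M6 (2200 ops/s), Iris→Machine M1 (2119 ops/s), Brightly→Machine M2 (2275 ops/s), Pioneer→Machine M3 (2030 ops/s) — total 2042+1690+2200+2119+2275+2030 = 12356 ops/s.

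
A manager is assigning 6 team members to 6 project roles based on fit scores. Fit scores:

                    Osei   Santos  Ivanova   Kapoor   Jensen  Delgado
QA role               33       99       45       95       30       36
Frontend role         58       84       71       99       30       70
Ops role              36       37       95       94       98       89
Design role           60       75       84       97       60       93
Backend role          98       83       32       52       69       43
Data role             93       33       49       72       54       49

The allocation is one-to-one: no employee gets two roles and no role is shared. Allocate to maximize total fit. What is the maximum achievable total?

Maximum total: 548 pts

This is the linear assignment problem.
Optimal: Osei→Data role (93 pts), Santos→QA role (99 pts), Ivanova→Ops role (95 pts), Kapoor→Frontend role (99 pts), Jensen→Backend role (69 pts), Delgado→Design role (93 pts) — total 93+99+95+99+69+93 = 548 pts.
Column-greedy (each role in turn goes to its best remaining employee) gives 536 pts, worse by 12.
Every other assignment is strictly worse.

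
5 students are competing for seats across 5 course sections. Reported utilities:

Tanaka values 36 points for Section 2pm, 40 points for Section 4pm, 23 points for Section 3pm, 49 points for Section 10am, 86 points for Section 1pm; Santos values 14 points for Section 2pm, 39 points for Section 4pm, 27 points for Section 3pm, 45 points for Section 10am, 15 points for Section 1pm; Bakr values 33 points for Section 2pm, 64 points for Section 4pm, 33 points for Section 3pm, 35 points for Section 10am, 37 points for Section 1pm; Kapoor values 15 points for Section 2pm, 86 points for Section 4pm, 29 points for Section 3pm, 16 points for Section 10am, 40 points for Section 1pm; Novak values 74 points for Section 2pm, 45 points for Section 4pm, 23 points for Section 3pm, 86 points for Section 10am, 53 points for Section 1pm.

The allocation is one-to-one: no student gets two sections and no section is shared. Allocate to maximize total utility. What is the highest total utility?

Treat this as an assignment problem: match each student to one section.
Optimal: Tanaka→Section 1pm (86 points), Santos→Section 10am (45 points), Bakr→Section 3pm (33 points), Kapoor→Section 4pm (86 points), Novak→Section 2pm (74 points) — total 86+45+33+86+74 = 324 points.
Max-entry greedy (repeatedly take the single best remaining cell) gives 318 points, worse by 6.
Next-best assignment: Tanaka→Section 1pm, Santos→Section 3pm, Bakr→Section 2pm, Kapoor→Section 4pm, Novak→Section 10am = 318 points.

Maximum total: 324 points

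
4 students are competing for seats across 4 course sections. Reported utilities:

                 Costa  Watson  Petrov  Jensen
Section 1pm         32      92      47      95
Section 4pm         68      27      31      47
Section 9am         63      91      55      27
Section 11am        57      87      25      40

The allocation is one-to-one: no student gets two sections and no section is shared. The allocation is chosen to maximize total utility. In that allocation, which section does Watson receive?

Optimal: Costa→Section 4pm (68 points), Watson→Section 11am (87 points), Petrov→Section 9am (55 points), Jensen→Section 1pm (95 points) — total 68+87+55+95 = 305 points.
Column-greedy (each section in turn goes to its best remaining student) gives 279 points, worse by 26.
Swapping Jensen↔Watson (Jensen→Section 11am 40 points, Watson→Section 1pm 92 points) loses 50.
Watson's own top section is Section 1pm (92 points), but forcing Watson→Section 1pm and reassigning the rest optimally gives only 255 points — worse by 50.

Watson receives Section 11am.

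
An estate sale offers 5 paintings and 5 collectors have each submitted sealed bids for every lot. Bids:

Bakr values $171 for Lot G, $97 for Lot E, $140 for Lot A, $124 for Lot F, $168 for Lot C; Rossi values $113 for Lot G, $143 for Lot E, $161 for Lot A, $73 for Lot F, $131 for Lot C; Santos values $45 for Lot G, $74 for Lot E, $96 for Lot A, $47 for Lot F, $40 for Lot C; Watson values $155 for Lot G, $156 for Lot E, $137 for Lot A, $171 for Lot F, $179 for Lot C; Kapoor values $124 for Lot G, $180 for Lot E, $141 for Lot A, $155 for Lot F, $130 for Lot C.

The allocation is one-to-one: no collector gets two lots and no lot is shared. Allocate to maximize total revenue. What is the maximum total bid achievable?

Treat this as an assignment problem: match each collector to one lot.
Optimal: Bakr→Lot G ($171), Rossi→Lot C ($131), Santos→Lot A ($96), Watson→Lot F ($171), Kapoor→Lot E ($180) — total 171+131+96+171+180 = $749.
Column-greedy (each lot in turn goes to its best remaining collector) gives $723, worse by 26.
Next-best assignment: Bakr→Lot G, Rossi→Lot E, Santos→Lot A, Watson→Lot C, Kapoor→Lot F = $744.

Max total: $749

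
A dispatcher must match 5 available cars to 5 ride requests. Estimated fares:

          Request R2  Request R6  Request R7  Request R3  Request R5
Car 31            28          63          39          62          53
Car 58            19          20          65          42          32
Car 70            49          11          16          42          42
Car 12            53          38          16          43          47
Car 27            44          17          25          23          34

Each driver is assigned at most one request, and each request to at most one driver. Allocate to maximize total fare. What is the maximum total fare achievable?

Max total: $261

Optimal: Car 31→Request R6 ($63), Car 58→Request R7 ($65), Car 70→Request R3 ($42), Car 12→Request R5 ($47), Car 27→Request R2 ($44) — total 63+65+42+47+44 = $261.
Max-entry greedy (repeatedly take the single best remaining cell) gives $257, worse by 4.
Next-best assignment: Car 31→Request R6, Car 58→Request R7, Car 70→Request R3, Car 12→Request R2, Car 27→Request R5 = $257.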